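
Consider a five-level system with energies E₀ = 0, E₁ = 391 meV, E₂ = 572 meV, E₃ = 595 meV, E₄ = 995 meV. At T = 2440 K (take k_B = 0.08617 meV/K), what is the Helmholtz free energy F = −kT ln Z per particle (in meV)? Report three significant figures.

k_BT = 0.08617 × 2440 K = 210.25 meV.
Eᵢ/kT = 0, 1.8597, 2.7206, 2.8300, 4.7325.
Z = Σ e^(−Eᵢ/kT) = e^(−0) + e^(−1.8597) + e^(−2.7206) + e^(−2.8300) + e^(−4.7325) = 1.0000 + 0.15572 + 0.065835 + 0.059013 + 0.0088044 = 1.2894.
F = −kT ln Z = −210.25 × ln(1.2894) = −210.25 × 0.25418 = -53.4 meV.

-53.4 meV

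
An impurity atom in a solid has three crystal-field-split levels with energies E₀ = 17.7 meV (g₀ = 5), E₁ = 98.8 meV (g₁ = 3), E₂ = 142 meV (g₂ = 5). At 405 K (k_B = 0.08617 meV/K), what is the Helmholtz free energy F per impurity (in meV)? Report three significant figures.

k_BT = 0.08617 × 405 K = 34.899 meV.
Eᵢ/kT = 0.50718, 2.8310, 4.0689.
Z = Σ gᵢe^(−Eᵢ/kT) = 5·e^(−0.50718) + 3·e^(−2.8310) + 5·e^(−4.0689) = 3.0110 + 0.17686 + 0.085481 = 3.2733.
F = −kT ln Z = −34.899 × ln(3.2733) = −34.899 × 1.1858 = -41.4 meV.

-41.4 meV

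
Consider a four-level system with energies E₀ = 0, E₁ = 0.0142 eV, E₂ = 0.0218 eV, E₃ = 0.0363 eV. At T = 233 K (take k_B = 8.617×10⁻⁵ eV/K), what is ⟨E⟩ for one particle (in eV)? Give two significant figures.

0.010 eV

k_BT = 8.617×10⁻⁵ × 233 K = 0.02008 eV.
Eᵢ/kT = 0, 0.7072, 1.086, 1.808.
Z = Σ e^(−Eᵢ/kT) = e^(−0) + e^(−0.7072) + e^(−1.086) + e^(−1.808) = 1.000 + 0.4930 + 0.3376 + 0.1640 = 1.995.
⟨E⟩ = Σ Eᵢ e^(−Eᵢ/kT) / Z = (0·1.000 + 0.0142·0.4930 + 0.0218·0.3376 + 0.0363·0.1640) / 1.995 = 0.010 eV.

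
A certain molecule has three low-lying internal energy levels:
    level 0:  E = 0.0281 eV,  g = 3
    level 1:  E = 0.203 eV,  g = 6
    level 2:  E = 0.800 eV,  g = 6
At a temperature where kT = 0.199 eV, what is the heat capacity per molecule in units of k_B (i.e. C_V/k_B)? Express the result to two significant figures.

0.45

Eᵢ/kT = 0.1412, 1.020, 4.020.
Z = Σ gᵢe^(−Eᵢ/kT) = 3·e^(−0.1412) + 6·e^(−1.020) + 6·e^(−4.020) = 2.605 + 2.164 + 0.1077 = 4.877.
⟨E⟩ = 0.1228 eV, ⟨E²⟩ = 0.03284 eV².
C_V/k_B = (⟨E²⟩ − ⟨E⟩²)/(kT)² = (0.03284 − 0.01508)/0.03960 = 0.45.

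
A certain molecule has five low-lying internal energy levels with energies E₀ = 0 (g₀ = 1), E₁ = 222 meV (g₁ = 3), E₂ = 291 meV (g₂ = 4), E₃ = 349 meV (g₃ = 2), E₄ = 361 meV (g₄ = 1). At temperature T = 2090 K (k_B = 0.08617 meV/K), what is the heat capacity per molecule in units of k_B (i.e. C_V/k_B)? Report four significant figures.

0.5611

k_BT = 0.08617 × 2090 K = 180.095 meV.
Eᵢ/kT = 0, 1.23268, 1.61581, 1.93787, 2.00450.
Z = Σ gᵢe^(−Eᵢ/kT) = 1·e^(−0) + 3·e^(−1.23268) + 4·e^(−1.61581) + 2·e^(−1.93787) + 1·e^(−2.00450) = 1.00000 + 0.874531 + 0.794919 + 0.288021 + 0.134728 = 3.09220.
⟨E⟩ = 185.830 meV, ⟨E²⟩ = 52730.8 meV².
C_V/k_B = (⟨E²⟩ − ⟨E⟩²)/(kT)² = (52730.8 − 34532.8)/32434.2 = 0.5611.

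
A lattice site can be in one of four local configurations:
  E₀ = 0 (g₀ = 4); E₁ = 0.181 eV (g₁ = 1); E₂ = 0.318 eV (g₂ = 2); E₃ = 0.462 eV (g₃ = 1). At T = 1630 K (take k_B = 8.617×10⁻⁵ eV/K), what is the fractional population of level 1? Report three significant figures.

k_BT = 8.617×10⁻⁵ × 1630 K = 0.14046 eV.
Eᵢ/kT = 0, 1.2886, 2.2640, 3.2892.
Z = Σ gᵢe^(−Eᵢ/kT) = 4·e^(−0) + 1·e^(−1.2886) + 2·e^(−2.2640) + 1·e^(−3.2892) = 4.0000 + 0.27566 + 0.20787 + 0.037284 = 4.5208.
P₁ = g₁ e^(−E₁/kT) / Z = 0.27566/4.5208 = 0.0610.

0.0610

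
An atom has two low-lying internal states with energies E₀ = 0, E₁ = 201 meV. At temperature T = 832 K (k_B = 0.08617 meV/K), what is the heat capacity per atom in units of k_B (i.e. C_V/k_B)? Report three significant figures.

0.423

k_BT = 0.08617 × 832 K = 71.693 meV.
Eᵢ/kT = 0, 2.8036.
Z = Σ e^(−Eᵢ/kT) = e^(−0) + e^(−2.8036) = 1.0000 + 0.060592 = 1.0606.
⟨E⟩ = 11.483 meV, ⟨E²⟩ = 2308.1 meV².
C_V/k_B = (⟨E²⟩ − ⟨E⟩²)/(kT)² = (2308.1 − 131.86)/5139.9 = 0.423.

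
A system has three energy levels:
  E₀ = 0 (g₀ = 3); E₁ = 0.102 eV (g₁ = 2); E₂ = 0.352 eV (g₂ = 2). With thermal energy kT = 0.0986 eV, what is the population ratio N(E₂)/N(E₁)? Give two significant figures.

n₂/n₁ = (g₂/g₁) exp[−(E₂−E₁)/kT] = (2/2) × exp(−(0.250 eV)/(0.0986 eV)) = (2/2) × exp(-2.535) = 0.079.

0.079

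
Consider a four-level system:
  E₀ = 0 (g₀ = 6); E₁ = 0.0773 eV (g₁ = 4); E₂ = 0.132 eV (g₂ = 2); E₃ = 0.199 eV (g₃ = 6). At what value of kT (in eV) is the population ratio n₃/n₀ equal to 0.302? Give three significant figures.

0.166 eV

n₃/n₀ = (g₃/g₀) exp[−(E₃−E₀)/kT] = 0.302.
⇒ (E₃−E₀)/kT = ln((6/6)/0.302) = ln(3.3113) = 1.1973.
kT = 0.199 eV / 1.1973 = 0.166 eV.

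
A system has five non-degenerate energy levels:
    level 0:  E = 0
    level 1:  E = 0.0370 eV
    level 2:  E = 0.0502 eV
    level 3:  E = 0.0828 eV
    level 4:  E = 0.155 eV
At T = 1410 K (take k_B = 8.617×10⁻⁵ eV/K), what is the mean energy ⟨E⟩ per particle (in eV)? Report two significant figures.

k_BT = 8.617×10⁻⁵ × 1410 K = 0.1215 eV.
Eᵢ/kT = 0, 0.3045, 0.4132, 0.6815, 1.276.
Z = Σ e^(−Eᵢ/kT) = e^(−0) + e^(−0.3045) + e^(−0.4132) + e^(−0.6815) + e^(−1.276) = 1.000 + 0.7375 + 0.6615 + 0.5059 + 0.2792 = 3.184.
⟨E⟩ = Σ Eᵢ e^(−Eᵢ/kT) / Z = (0·1.000 + 0.0370·0.7375 + 0.0502·0.6615 + 0.0828·0.5059 + 0.155·0.2792) / 3.184 = 0.046 eV.

0.046 eV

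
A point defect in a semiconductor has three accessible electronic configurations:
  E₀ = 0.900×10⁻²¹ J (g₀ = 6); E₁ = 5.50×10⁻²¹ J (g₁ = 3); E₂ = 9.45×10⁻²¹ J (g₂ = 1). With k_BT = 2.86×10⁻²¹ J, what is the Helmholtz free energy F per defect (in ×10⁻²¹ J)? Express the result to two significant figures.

Eᵢ/kT = 0.3147, 1.923, 3.304.
Z = Σ gᵢe^(−Eᵢ/kT) = 6·e^(−0.3147) + 3·e^(−1.923) + 1·e^(−3.304) = 4.380 + 0.4385 + 0.03674 = 4.855.
F = −kT ln Z = −2.86 × ln(4.855) = −2.86 × 1.580 = -4.5 ×10⁻²¹ J.

-4.5 ×10⁻²¹ J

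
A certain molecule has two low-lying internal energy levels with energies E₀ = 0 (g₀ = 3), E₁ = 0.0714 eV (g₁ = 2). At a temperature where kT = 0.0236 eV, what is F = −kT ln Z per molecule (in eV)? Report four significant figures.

-0.02668 eV

Eᵢ/kT = 0, 3.02542.
Z = Σ gᵢe^(−Eᵢ/kT) = 3·e^(−0) + 2·e^(−3.02542) = 3.00000 + 0.0970749 = 3.09707.
F = −kT ln Z = −0.0236 × ln(3.09707) = −0.0236 × 1.13046 = -0.02668 eV.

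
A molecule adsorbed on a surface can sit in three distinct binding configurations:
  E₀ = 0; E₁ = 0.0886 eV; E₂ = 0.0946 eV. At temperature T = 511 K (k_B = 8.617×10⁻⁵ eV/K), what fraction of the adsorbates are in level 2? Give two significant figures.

k_BT = 8.617×10⁻⁵ × 511 K = 0.04403 eV.
Eᵢ/kT = 0, 2.012, 2.149.
Z = Σ e^(−Eᵢ/kT) = e^(−0) + e^(−2.012) + e^(−2.149) = 1.000 + 0.1337 + 0.1166 = 1.250.
P₂ = e^(−E₂/kT) / Z = 0.1166/1.250 = 0.093.

0.093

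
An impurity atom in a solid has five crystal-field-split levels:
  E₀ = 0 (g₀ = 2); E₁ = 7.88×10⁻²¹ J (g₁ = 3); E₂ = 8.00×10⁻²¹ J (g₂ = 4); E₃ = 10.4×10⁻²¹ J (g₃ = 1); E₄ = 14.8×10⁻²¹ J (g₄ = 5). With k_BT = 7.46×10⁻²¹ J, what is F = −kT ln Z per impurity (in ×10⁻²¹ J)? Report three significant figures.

Eᵢ/kT = 0, 1.0563, 1.0724, 1.3941, 1.9839.
Z = Σ gᵢe^(−Eᵢ/kT) = 2·e^(−0) + 3·e^(−1.0563) + 4·e^(−1.0724) + 1·e^(−1.3941) + 5·e^(−1.9839) = 2.0000 + 1.0432 + 1.3687 + 0.24806 + 0.68766 = 5.3476.
F = −kT ln Z = −7.46 × ln(5.3476) = −7.46 × 1.6766 = -12.5 ×10⁻²¹ J.

-12.5 ×10⁻²¹ J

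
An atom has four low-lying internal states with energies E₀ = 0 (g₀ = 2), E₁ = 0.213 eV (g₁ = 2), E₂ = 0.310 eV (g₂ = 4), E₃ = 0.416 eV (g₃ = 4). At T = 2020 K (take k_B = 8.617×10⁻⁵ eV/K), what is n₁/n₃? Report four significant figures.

1.605

k_BT = 8.617×10⁻⁵ × 2020 K = 0.174063 eV.
n₁/n₃ = (g₁/g₃) exp[−(E₁−E₃)/kT] = (2/4) × exp(−(-0.203 eV)/(0.174063 eV)) = (2/4) × exp(1.16624) = 1.605.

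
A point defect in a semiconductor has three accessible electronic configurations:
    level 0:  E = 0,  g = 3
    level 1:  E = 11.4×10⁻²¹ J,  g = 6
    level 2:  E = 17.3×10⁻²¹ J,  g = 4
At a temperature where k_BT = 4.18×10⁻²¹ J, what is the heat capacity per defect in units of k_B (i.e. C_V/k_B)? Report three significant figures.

1.01

Eᵢ/kT = 0, 2.7273, 4.1388.
Z = Σ gᵢe^(−Eᵢ/kT) = 3·e^(−0) + 6·e^(−2.7273) + 4·e^(−4.1388) = 3.0000 + 0.39237 + 0.063768 = 3.4561.
⟨E⟩ = 1.6134, ⟨E²⟩ = 20.276.
C_V/k_B = (⟨E²⟩ − ⟨E⟩²)/(kT)² = (20.276 − 2.6031)/17.472 = 1.01.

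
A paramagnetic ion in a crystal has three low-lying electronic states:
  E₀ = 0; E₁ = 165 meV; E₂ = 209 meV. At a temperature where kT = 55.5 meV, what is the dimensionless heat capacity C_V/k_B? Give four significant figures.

Eᵢ/kT = 0, 2.97297, 3.76577.
Z = Σ e^(−Eᵢ/kT) = e^(−0) + e^(−2.97297) + e^(−3.76577) = 1.00000 + 0.0511512 + 0.0231498 = 1.07430.
⟨E⟩ = 12.3599 meV, ⟨E²⟩ = 2237.55 meV².
C_V/k_B = (⟨E²⟩ − ⟨E⟩²)/(kT)² = (2237.55 − 152.767)/3080.25 = 0.6768.

0.6768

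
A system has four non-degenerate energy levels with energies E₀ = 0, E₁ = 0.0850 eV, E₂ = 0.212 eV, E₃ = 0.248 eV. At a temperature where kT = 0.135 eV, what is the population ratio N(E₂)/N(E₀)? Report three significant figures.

0.208

n₂/n₀ = exp[−(E₂−E₀)/kT] = exp(−(0.212 eV)/(0.135 eV)) = exp(-1.5704) = 0.208.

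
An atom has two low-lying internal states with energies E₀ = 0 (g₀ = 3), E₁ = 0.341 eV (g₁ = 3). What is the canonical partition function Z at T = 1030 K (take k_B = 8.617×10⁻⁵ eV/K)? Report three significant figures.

Z = 3.06

k_BT = 8.617×10⁻⁵ × 1030 K = 0.088755 eV.
Eᵢ/kT = 0, 3.8420.
Z = Σ gᵢe^(−Eᵢ/kT) = 3·e^(−0) + 3·e^(−3.8420) = 3.0000 + 0.064352 = 3.0644.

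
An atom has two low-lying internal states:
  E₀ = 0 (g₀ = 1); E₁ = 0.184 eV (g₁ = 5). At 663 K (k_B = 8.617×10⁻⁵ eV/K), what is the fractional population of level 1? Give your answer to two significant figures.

0.17

k_BT = 8.617×10⁻⁵ × 663 K = 0.05713 eV.
Eᵢ/kT = 0, 3.221.
Z = Σ gᵢe^(−Eᵢ/kT) = 1·e^(−0) + 5·e^(−3.221) = 1.000 + 0.1996 = 1.200.
P₁ = g₁ e^(−E₁/kT) / Z = 0.1996/1.200 = 0.17.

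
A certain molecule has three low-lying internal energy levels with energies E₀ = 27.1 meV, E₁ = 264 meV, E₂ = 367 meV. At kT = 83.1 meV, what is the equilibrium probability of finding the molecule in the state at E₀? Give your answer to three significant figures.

0.931

Eᵢ/kT = 0.32611, 3.1769, 4.4164.
Z = Σ e^(−Eᵢ/kT) = e^(−0.32611) + e^(−3.1769) + e^(−4.4164) = 0.72173 + 0.041715 + 0.012078 = 0.77552.
P₀ = e^(−E₀/kT) / Z = 0.72173/0.77552 = 0.931.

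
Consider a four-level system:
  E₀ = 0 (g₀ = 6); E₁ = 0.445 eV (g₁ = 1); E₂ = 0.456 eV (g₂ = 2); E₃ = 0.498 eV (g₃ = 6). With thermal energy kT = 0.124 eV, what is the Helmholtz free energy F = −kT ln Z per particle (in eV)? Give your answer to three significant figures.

-0.226 eV

Eᵢ/kT = 0, 3.5887, 3.6774, 4.0161.
Z = Σ gᵢe^(−Eᵢ/kT) = 6·e^(−0) + 1·e^(−3.5887) + 2·e^(−3.6774) + 6·e^(−4.0161) = 6.0000 + 0.027634 + 0.050577 + 0.10814 = 6.1864.
F = −kT ln Z = −0.124 × ln(6.1864) = −0.124 × 1.8224 = -0.226 eV.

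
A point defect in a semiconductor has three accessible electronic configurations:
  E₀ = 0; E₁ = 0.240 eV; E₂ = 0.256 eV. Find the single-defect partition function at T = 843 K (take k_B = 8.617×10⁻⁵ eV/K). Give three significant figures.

k_BT = 8.617×10⁻⁵ × 843 K = 0.072641 eV.
Eᵢ/kT = 0, 3.3039, 3.5242.
Z = Σ e^(−Eᵢ/kT) = e^(−0) + e^(−3.3039) + e^(−3.5242) = 1.0000 + 0.036740 + 0.029475 = 1.0662.

Z = 1.07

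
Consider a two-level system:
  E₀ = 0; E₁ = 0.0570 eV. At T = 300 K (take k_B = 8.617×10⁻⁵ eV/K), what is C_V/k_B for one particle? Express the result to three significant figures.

k_BT = 8.617×10⁻⁵ × 300 K = 0.025851 eV.
Eᵢ/kT = 0, 2.2049.
Z = Σ e^(−Eᵢ/kT) = e^(−0) + e^(−2.2049) = 1.0000 + 0.11026 = 1.1103.
⟨E⟩ = 0.0056605 eV, ⟨E²⟩ = 0.00032265 eV².
C_V/k_B = (⟨E²⟩ − ⟨E⟩²)/(kT)² = (0.00032265 − 0.000032041)/0.00066827 = 0.435.

0.435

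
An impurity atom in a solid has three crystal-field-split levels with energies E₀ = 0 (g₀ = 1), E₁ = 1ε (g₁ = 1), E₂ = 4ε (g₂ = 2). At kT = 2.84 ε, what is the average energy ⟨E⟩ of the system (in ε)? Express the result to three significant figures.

1.21 ε

Eᵢ/kT = 0, 0.35211, 1.4085.
Z = Σ gᵢe^(−Eᵢ/kT) = 1·e^(−0) + 1·e^(−0.35211) + 2·e^(−1.4085) = 1.0000 + 0.70320 + 0.48902 = 2.1922.
⟨E⟩ = Σ Eᵢ gᵢe^(−Eᵢ/kT) / Z = (0·1.0000 + 1·0.70320 + 4·0.48902) / 2.1922 = 1.21 ε.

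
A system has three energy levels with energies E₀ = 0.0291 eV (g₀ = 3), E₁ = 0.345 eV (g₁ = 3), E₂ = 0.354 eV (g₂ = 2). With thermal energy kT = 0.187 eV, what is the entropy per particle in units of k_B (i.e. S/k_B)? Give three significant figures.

Eᵢ/kT = 0.15561, 1.8449, 1.8930.
Z = Σ gᵢe^(−Eᵢ/kT) = 3·e^(−0.15561) + 3·e^(−1.8449) + 2·e^(−1.8930) = 2.5677 + 0.47412 + 0.30124 = 3.3431.
⟨E⟩ = Σ EᵢPᵢ = 0.10318 eV.
S/k_B = ln Z + ⟨E⟩/kT = ln(3.3431) + 0.10318/0.187 = 1.2069 + 0.55176 = 1.76.

1.76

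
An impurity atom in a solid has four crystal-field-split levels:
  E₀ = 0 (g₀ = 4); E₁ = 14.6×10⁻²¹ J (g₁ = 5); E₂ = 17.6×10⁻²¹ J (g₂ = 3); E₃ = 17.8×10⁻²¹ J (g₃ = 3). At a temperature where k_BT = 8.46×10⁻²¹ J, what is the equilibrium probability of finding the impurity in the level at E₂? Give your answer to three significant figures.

Eᵢ/kT = 0, 1.7258, 2.0804, 2.1040.
Z = Σ gᵢe^(−Eᵢ/kT) = 4·e^(−0) + 5·e^(−1.7258) + 3·e^(−2.0804) + 3·e^(−2.1040) = 4.0000 + 0.89015 + 0.37464 + 0.36590 = 5.6307.
P₂ = g₂ e^(−E₂/kT) / Z = 0.37464/5.6307 = 0.0665.

0.0665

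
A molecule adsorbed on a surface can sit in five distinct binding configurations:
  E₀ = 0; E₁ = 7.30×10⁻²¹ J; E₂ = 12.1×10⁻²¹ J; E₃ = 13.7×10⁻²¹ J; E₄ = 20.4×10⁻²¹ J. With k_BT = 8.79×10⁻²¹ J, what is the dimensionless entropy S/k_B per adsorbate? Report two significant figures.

1.3

Eᵢ/kT = 0, 0.8305, 1.377, 1.559, 2.321.
Z = Σ e^(−Eᵢ/kT) = e^(−0) + e^(−0.8305) + e^(−1.377) + e^(−1.559) + e^(−2.321) = 1.000 + 0.4358 + 0.2523 + 0.2103 + 0.09818 = 1.997.
⟨E⟩ = Σ EᵢPᵢ = 5.567 ×10⁻²¹ J.
S/k_B = ln Z + ⟨E⟩/kT = ln(1.997) + 5.567/8.79 = 0.6916 + 0.6333 = 1.3.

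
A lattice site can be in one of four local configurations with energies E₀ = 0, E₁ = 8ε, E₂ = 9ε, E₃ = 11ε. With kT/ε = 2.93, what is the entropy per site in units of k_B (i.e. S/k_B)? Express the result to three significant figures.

0.486

Eᵢ/kT = 0, 2.7304, 3.0717, 3.7543.
Z = Σ e^(−Eᵢ/kT) = e^(−0) + e^(−2.7304) + e^(−3.0717) + e^(−3.7543) = 1.0000 + 0.065193 + 0.046342 + 0.023417 = 1.1350.
⟨E⟩ = Σ EᵢPᵢ = 1.0539 ε.
S/k_B = ln Z + ⟨E⟩/kT = ln(1.1350) + 1.0539/2.93 = 0.12663 + 0.35969 = 0.486.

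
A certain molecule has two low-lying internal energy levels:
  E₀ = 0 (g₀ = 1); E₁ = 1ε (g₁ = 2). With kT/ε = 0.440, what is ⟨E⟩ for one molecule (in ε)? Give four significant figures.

0.1709 ε

Eᵢ/kT = 0, 2.27273.
Z = Σ gᵢe^(−Eᵢ/kT) = 1·e^(−0) + 2·e^(−2.27273) = 1.00000 + 0.206061 = 1.20606.
⟨E⟩ = Σ Eᵢ gᵢe^(−Eᵢ/kT) / Z = (0·1.00000 + 1·0.206061) / 1.20606 = 0.1709 ε.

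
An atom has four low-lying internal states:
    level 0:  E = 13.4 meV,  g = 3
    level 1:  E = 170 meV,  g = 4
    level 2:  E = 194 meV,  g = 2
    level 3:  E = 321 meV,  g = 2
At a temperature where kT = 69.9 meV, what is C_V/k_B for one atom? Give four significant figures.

0.8426

Eᵢ/kT = 0.191702, 2.43205, 2.77539, 4.59227.
Z = Σ gᵢe^(−Eᵢ/kT) = 3·e^(−0.191702) + 4·e^(−2.43205) + 2·e^(−2.77539) + 2·e^(−4.59227) = 2.47666 + 0.351426 + 0.124650 + 0.0202597 = 2.97300.
⟨E⟩ = 41.5793 meV, ⟨E²⟩ = 5845.89 meV².
C_V/k_B = (⟨E²⟩ − ⟨E⟩²)/(kT)² = (5845.89 − 1728.84)/4886.01 = 0.8426.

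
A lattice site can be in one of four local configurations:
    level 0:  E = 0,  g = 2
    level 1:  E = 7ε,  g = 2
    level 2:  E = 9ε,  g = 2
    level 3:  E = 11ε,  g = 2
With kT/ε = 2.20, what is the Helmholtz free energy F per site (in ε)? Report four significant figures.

-1.663 ε

Eᵢ/kT = 0, 3.18182, 4.09091, 5.00000.
Z = Σ gᵢe^(−Eᵢ/kT) = 2·e^(−0) + 2·e^(−3.18182) + 2·e^(−4.09091) + 2·e^(−5.00000) = 2.00000 + 0.0830201 + 0.0334480 + 0.0134759 = 2.12994.
F = −kT ln Z = −2.20 × ln(2.12994) = −2.20 × 0.756094 = -1.663 ε.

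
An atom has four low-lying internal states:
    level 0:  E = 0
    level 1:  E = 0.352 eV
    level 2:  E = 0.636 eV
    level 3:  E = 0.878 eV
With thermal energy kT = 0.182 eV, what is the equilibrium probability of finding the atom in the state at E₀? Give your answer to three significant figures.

Eᵢ/kT = 0, 1.9341, 3.4945, 4.8242.
Z = Σ e^(−Eᵢ/kT) = e^(−0) + e^(−1.9341) + e^(−3.4945) + e^(−4.8242) = 1.0000 + 0.14455 + 0.030364 + 0.0080330 = 1.1829.
P₀ = e^(−E₀/kT) / Z = 1.0000/1.1829 = 0.845.

0.845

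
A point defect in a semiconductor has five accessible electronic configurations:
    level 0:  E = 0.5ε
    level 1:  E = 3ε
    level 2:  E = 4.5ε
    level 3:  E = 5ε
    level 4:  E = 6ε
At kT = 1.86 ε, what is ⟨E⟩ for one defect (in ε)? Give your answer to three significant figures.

1.69 ε

Eᵢ/kT = 0.26882, 1.6129, 2.4194, 2.6882, 3.2258.
Z = Σ e^(−Eᵢ/kT) = e^(−0.26882) + e^(−1.6129) + e^(−2.4194) + e^(−2.6882) + e^(−3.2258) = 0.76428 + 0.19931 + 0.088975 + 0.068003 + 0.039724 = 1.1603.
⟨E⟩ = Σ Eᵢ e^(−Eᵢ/kT) / Z = (0.5·0.76428 + 3·0.19931 + 4.5·0.088975 + 5·0.068003 + 6·0.039724) / 1.1603 = 1.69 ε.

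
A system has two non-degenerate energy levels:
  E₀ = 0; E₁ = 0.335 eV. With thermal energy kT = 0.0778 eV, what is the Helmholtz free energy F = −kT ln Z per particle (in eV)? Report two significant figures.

-0.0010 eV

Eᵢ/kT = 0, 4.306.
Z = Σ e^(−Eᵢ/kT) = e^(−0) + e^(−4.306) = 1.000 + 0.01349 = 1.013.
F = −kT ln Z = −0.0778 × ln(1.013) = −0.0778 × 0.01292 = -0.0010 eV.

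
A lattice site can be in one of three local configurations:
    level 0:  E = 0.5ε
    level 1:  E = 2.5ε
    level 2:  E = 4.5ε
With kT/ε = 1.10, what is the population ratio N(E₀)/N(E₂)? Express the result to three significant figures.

n₀/n₂ = exp[−(E₀−E₂)/kT] = exp(−(-4.0ε)/(1.10ε)) = exp(3.6364) = 38.0.

38.0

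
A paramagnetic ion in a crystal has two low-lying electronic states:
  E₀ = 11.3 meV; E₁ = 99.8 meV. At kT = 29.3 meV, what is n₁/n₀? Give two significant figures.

0.049

n₁/n₀ = exp[−(E₁−E₀)/kT] = exp(−(88.5 meV)/(29.3 meV)) = exp(-3.020) = 0.049.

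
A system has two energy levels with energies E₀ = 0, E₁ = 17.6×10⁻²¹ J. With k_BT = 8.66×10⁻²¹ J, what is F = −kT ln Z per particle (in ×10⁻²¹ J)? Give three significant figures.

-1.07 ×10⁻²¹ J

Eᵢ/kT = 0, 2.0323.
Z = Σ e^(−Eᵢ/kT) = e^(−0) + e^(−2.0323) = 1.0000 + 0.13103 = 1.1310.
F = −kT ln Z = −8.66 × ln(1.1310) = −8.66 × 0.12310 = -1.07 ×10⁻²¹ J.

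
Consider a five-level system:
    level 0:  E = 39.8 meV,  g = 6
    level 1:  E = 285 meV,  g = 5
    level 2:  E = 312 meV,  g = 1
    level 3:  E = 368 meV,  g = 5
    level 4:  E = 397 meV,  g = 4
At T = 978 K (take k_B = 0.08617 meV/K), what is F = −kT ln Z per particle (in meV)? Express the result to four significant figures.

k_BT = 0.08617 × 978 K = 84.2743 meV.
Eᵢ/kT = 0.472267, 3.38181, 3.70220, 4.36669, 4.71081.
Z = Σ gᵢe^(−Eᵢ/kT) = 6·e^(−0.472267) + 5·e^(−3.38181) + 1·e^(−3.70220) + 5·e^(−4.36669) + 4·e^(−4.71081) = 3.74152 + 0.169929 + 0.0246692 + 0.0634659 + 0.0359899 = 4.03557.
F = −kT ln Z = −84.2743 × ln(4.03557) = −84.2743 × 1.39515 = -117.6 meV.

-117.6 meV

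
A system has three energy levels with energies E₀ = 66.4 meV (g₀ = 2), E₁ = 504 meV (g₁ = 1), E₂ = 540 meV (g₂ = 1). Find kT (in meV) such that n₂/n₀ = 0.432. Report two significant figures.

3200 meV

n₂/n₀ = (g₂/g₀) exp[−(E₂−E₀)/kT] = 0.432.
⇒ (E₂−E₀)/kT = ln((1/2)/0.432) = ln(1.157) = 0.1458.
kT = 473.6 meV / 0.1458 = 3200 meV.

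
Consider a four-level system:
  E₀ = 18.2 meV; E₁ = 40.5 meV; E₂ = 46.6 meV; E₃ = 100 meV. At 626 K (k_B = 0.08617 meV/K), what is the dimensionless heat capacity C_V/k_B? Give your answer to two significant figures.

0.18

k_BT = 0.08617 × 626 K = 53.94 meV.
Eᵢ/kT = 0.3374, 0.7508, 0.8639, 1.854.
Z = Σ e^(−Eᵢ/kT) = e^(−0.3374) + e^(−0.7508) + e^(−0.8639) + e^(−1.854) = 0.7136 + 0.4720 + 0.4215 + 0.1566 = 1.764.
⟨E⟩ = 38.21 meV, ⟨E²⟩ = 1980 meV².
C_V/k_B = (⟨E²⟩ − ⟨E⟩²)/(kT)² = (1980 − 1460)/2910 = 0.18.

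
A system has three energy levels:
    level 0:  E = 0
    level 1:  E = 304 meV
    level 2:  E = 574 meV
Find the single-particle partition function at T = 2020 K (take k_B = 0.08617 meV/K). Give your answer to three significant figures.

Z = 1.21

k_BT = 0.08617 × 2020 K = 174.06 meV.
Eᵢ/kT = 0, 1.7465, 3.2977.
Z = Σ e^(−Eᵢ/kT) = e^(−0) + e^(−1.7465) + e^(−3.2977) = 1.0000 + 0.17438 + 0.036968 = 1.2113.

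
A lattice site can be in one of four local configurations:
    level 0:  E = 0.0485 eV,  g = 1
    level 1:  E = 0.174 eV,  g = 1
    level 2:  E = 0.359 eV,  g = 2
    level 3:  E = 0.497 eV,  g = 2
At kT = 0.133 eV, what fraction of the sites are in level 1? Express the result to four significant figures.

0.2357

Eᵢ/kT = 0.364662, 1.30827, 2.69925, 3.73684.
Z = Σ gᵢe^(−Eᵢ/kT) = 1·e^(−0.364662) + 1·e^(−1.30827) + 2·e^(−2.69925) + 2·e^(−3.73684) = 0.694431 + 0.270287 + 0.134512 + 0.0476586 = 1.14689.
P₁ = g₁ e^(−E₁/kT) / Z = 0.270287/1.14689 = 0.2357.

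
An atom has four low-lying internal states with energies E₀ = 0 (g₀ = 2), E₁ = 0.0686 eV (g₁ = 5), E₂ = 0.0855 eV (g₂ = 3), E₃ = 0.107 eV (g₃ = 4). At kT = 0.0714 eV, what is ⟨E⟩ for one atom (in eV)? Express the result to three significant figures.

0.0533 eV

Eᵢ/kT = 0, 0.96078, 1.1975, 1.4986.
Z = Σ gᵢe^(−Eᵢ/kT) = 2·e^(−0) + 5·e^(−0.96078) + 3·e^(−1.1975) + 4·e^(−1.4986) = 2.0000 + 1.9130 + 0.90584 + 0.89377 = 5.7126.
⟨E⟩ = Σ Eᵢ gᵢe^(−Eᵢ/kT) / Z = (0·2.0000 + 0.0686·1.9130 + 0.0855·0.90584 + 0.107·0.89377) / 5.7126 = 0.0533 eV.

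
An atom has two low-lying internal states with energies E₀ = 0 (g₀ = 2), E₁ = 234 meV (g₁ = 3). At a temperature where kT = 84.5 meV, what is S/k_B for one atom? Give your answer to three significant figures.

1.02

Eᵢ/kT = 0, 2.7692.
Z = Σ gᵢe^(−Eᵢ/kT) = 2·e^(−0) + 3·e^(−2.7692) = 2.0000 + 0.18814 = 2.1881.
⟨E⟩ = Σ EᵢPᵢ = 20.120 meV.
S/k_B = ln Z + ⟨E⟩/kT = ln(2.1881) + 20.120/84.5 = 0.78303 + 0.23811 = 1.02.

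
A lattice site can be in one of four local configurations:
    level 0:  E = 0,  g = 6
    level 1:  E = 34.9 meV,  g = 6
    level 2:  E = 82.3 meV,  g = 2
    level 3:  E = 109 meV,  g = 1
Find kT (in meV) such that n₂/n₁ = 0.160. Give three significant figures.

n₂/n₁ = (g₂/g₁) exp[−(E₂−E₁)/kT] = 0.160.
⇒ (E₂−E₁)/kT = ln((2/6)/0.160) = ln(2.0833) = 0.73395.
kT = 47.4 meV / 0.73395 = 64.6 meV.

64.6 meV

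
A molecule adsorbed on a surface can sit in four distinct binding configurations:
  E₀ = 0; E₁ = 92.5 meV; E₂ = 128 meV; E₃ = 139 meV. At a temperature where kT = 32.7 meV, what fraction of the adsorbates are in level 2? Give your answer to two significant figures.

0.018

Eᵢ/kT = 0, 2.829, 3.914, 4.251.
Z = Σ e^(−Eᵢ/kT) = e^(−0) + e^(−2.829) + e^(−3.914) + e^(−4.251) = 1.000 + 0.05907 + 0.01996 + 0.01425 = 1.093.
P₂ = e^(−E₂/kT) / Z = 0.01996/1.093 = 0.018.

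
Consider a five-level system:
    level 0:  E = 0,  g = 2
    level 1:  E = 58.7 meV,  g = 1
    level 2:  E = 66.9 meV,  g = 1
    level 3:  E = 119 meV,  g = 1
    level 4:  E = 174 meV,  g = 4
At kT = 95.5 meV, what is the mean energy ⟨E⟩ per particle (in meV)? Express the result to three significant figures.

53.3 meV

Eᵢ/kT = 0, 0.61466, 0.70052, 1.2461, 1.8220.
Z = Σ gᵢe^(−Eᵢ/kT) = 2·e^(−0) + 1·e^(−0.61466) + 1·e^(−0.70052) + 1·e^(−1.2461) + 4·e^(−1.8220) = 2.0000 + 0.54082 + 0.49633 + 0.28762 + 0.64681 = 3.9716.
⟨E⟩ = Σ Eᵢ gᵢe^(−Eᵢ/kT) / Z = (0·2.0000 + 58.7·0.54082 + 66.9·0.49633 + 119·0.28762 + 174·0.64681) / 3.9716 = 53.3 meV.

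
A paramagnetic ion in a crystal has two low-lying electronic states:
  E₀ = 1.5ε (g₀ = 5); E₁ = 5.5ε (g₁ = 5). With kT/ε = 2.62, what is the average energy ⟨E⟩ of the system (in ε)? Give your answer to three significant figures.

2.21 ε

Eᵢ/kT = 0.57252, 2.0992.
Z = Σ gᵢe^(−Eᵢ/kT) = 5·e^(−0.57252) + 5·e^(−2.0992) = 2.8205 + 0.61277 = 3.4333.
⟨E⟩ = Σ Eᵢ gᵢe^(−Eᵢ/kT) / Z = (1.5·2.8205 + 5.5·0.61277) / 3.4333 = 2.21 ε.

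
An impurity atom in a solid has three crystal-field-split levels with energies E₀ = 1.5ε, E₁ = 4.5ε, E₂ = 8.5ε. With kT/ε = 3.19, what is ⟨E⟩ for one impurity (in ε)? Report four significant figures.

Eᵢ/kT = 0.470219, 1.41066, 2.66458.
Z = Σ e^(−Eᵢ/kT) = e^(−0.470219) + e^(−1.41066) + e^(−2.66458) = 0.624865 + 0.243982 + 0.0696286 = 0.938476.
⟨E⟩ = Σ Eᵢ e^(−Eᵢ/kT) / Z = (1.5·0.624865 + 4.5·0.243982 + 8.5·0.0696286) / 0.938476 = 2.799 ε.

2.799 ε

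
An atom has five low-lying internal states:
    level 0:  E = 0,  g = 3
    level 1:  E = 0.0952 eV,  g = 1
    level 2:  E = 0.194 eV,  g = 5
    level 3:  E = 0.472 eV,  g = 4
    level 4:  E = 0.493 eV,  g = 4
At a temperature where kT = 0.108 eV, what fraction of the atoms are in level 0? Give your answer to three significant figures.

0.692

Eᵢ/kT = 0, 0.88148, 1.7963, 4.3704, 4.5648.
Z = Σ gᵢe^(−Eᵢ/kT) = 3·e^(−0) + 1·e^(−0.88148) + 5·e^(−1.7963) + 4·e^(−4.3704) + 4·e^(−4.5648) = 3.0000 + 0.41417 + 0.82956 + 0.050585 + 0.041648 = 4.3360.
P₀ = g₀ e^(−E₀/kT) / Z = 3.0000/4.3360 = 0.692.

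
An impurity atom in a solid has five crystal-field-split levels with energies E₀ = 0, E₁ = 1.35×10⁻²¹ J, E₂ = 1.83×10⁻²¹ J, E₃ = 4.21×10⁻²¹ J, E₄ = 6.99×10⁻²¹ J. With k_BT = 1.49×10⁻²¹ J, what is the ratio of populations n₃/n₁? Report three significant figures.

0.147

n₃/n₁ = exp[−(E₃−E₁)/kT] = exp(−(2.86 ×10⁻²¹ J)/(1.49 ×10⁻²¹ J)) = exp(-1.9195) = 0.147.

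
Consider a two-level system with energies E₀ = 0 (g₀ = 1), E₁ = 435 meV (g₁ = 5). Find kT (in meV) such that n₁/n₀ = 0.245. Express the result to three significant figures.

144 meV

n₁/n₀ = (g₁/g₀) exp[−(E₁−E₀)/kT] = 0.245.
⇒ (E₁−E₀)/kT = ln((5/1)/0.245) = ln(20.408) = 3.0159.
kT = 435 meV / 3.0159 = 144 meV.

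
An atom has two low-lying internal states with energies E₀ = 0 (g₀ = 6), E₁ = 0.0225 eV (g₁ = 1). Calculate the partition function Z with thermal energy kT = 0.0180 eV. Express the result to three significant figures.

Z = 6.29

Eᵢ/kT = 0, 1.2500.
Z = Σ gᵢe^(−Eᵢ/kT) = 6·e^(−0) + 1·e^(−1.2500) = 6.0000 + 0.28650 = 6.2865.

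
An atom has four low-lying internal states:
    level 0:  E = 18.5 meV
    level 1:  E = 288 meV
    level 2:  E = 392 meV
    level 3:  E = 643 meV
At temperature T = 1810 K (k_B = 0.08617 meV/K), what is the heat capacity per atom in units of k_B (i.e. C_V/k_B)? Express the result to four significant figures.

k_BT = 0.08617 × 1810 K = 155.968 meV.
Eᵢ/kT = 0.118614, 1.84653, 2.51334, 4.12264.
Z = Σ e^(−Eᵢ/kT) = e^(−0.118614) + e^(−1.84653) + e^(−2.51334) + e^(−4.12264) = 0.888151 + 0.157784 + 0.0809973 + 0.0162017 = 1.14313.
⟨E⟩ = 91.0143 meV, ⟨E²⟩ = 28462.3 meV².
C_V/k_B = (⟨E²⟩ − ⟨E⟩²)/(kT)² = (28462.3 − 8283.60)/24326.0 = 0.8295.

0.8295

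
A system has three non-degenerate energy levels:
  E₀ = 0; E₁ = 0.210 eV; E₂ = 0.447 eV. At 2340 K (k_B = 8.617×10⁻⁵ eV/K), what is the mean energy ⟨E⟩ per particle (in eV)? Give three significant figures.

k_BT = 8.617×10⁻⁵ × 2340 K = 0.20164 eV.
Eᵢ/kT = 0, 1.0415, 2.2168.
Z = Σ e^(−Eᵢ/kT) = e^(−0) + e^(−1.0415) + e^(−2.2168) = 1.0000 + 0.35292 + 0.10896 = 1.4619.
⟨E⟩ = Σ Eᵢ e^(−Eᵢ/kT) / Z = (0·1.0000 + 0.210·0.35292 + 0.447·0.10896) / 1.4619 = 0.0840 eV.

0.0840 eV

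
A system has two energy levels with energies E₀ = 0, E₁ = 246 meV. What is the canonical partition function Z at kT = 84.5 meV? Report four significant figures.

Eᵢ/kT = 0, 2.91124.
Z = Σ e^(−Eᵢ/kT) = e^(−0) + e^(−2.91124) = 1.00000 + 0.0544082 = 1.05441.

Z = 1.054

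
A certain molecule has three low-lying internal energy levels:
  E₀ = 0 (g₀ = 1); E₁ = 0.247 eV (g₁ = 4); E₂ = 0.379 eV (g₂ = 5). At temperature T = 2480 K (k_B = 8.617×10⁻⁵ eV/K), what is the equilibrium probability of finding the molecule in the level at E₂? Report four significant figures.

k_BT = 8.617×10⁻⁵ × 2480 K = 0.213702 eV.
Eᵢ/kT = 0, 1.15582, 1.77350.
Z = Σ gᵢe^(−Eᵢ/kT) = 1·e^(−0) + 4·e^(−1.15582) + 5·e^(−1.77350) = 1.00000 + 1.25920 + 0.848689 = 3.10789.
P₂ = g₂ e^(−E₂/kT) / Z = 0.848689/3.10789 = 0.2731.

0.2731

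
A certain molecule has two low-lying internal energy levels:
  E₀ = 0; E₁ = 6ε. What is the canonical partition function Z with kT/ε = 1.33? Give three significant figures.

Z = 1.01

Eᵢ/kT = 0, 4.5113.
Z = Σ e^(−Eᵢ/kT) = e^(−0) + e^(−4.5113) = 1.0000 + 0.010984 = 1.0110.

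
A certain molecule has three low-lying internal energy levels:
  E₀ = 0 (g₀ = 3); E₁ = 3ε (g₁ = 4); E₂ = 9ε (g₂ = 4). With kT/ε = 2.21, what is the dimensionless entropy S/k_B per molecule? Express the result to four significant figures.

Eᵢ/kT = 0, 1.35747, 4.07240.
Z = Σ gᵢe^(−Eᵢ/kT) = 3·e^(−0) + 4·e^(−1.35747) + 4·e^(−4.07240) = 3.00000 + 1.02924 + 0.0681458 = 4.09739.
⟨E⟩ = Σ EᵢPᵢ = 0.903266 ε.
S/k_B = ln Z + ⟨E⟩/kT = ln(4.09739) + 0.903266/2.21 = 1.41035 + 0.408718 = 1.819.

1.819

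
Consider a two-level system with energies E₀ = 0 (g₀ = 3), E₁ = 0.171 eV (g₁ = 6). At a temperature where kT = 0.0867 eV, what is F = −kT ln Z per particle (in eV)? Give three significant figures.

-0.117 eV

Eᵢ/kT = 0, 1.9723.
Z = Σ gᵢe^(−Eᵢ/kT) = 3·e^(−0) + 6·e^(−1.9723) = 3.0000 + 0.83482 = 3.8348.
F = −kT ln Z = −0.0867 × ln(3.8348) = −0.0867 × 1.3441 = -0.117 eV.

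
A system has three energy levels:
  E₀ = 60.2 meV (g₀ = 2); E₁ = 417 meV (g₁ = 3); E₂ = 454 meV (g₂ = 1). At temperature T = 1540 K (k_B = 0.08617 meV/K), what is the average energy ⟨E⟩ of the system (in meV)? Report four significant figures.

101.4 meV

k_BT = 0.08617 × 1540 K = 132.702 meV.
Eᵢ/kT = 0.453648, 3.14238, 3.42120.
Z = Σ gᵢe^(−Eᵢ/kT) = 2·e^(−0.453648) + 3·e^(−3.14238) + 1·e^(−3.42120) = 1.27061 + 0.129540 + 0.0326732 = 1.43282.
⟨E⟩ = Σ Eᵢ gᵢe^(−Eᵢ/kT) / Z = (60.2·1.27061 + 417·0.129540 + 454·0.0326732) / 1.43282 = 101.4 meV.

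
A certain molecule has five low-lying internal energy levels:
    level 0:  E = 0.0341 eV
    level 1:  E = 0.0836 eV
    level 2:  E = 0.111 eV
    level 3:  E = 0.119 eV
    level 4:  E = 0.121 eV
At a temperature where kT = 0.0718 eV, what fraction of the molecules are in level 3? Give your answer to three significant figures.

0.125

Eᵢ/kT = 0.47493, 1.1643, 1.5460, 1.6574, 1.6852.
Z = Σ e^(−Eᵢ/kT) = e^(−0.47493) + e^(−1.1643) + e^(−1.5460) + e^(−1.6574) + e^(−1.6852) = 0.62193 + 0.31214 + 0.21310 + 0.19063 + 0.18541 = 1.5232.
P₃ = e^(−E₃/kT) / Z = 0.19063/1.5232 = 0.125.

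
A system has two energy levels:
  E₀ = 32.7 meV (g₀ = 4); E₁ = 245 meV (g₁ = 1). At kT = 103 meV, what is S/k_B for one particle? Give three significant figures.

1.48

Eᵢ/kT = 0.31748, 2.3786.
Z = Σ gᵢe^(−Eᵢ/kT) = 4·e^(−0.31748) + 1·e^(−2.3786) = 2.9119 + 0.092680 = 3.0046.
⟨E⟩ = Σ EᵢPᵢ = 39.248 meV.
S/k_B = ln Z + ⟨E⟩/kT = ln(3.0046) + 39.248/103 = 1.1001 + 0.38105 = 1.48.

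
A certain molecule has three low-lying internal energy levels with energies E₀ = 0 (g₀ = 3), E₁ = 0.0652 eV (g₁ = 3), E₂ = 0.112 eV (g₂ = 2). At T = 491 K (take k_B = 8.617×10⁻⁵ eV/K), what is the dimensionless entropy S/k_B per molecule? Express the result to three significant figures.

k_BT = 8.617×10⁻⁵ × 491 K = 0.042309 eV.
Eᵢ/kT = 0, 1.5410, 2.6472.
Z = Σ gᵢe^(−Eᵢ/kT) = 3·e^(−0) + 3·e^(−1.5410) + 2·e^(−2.6472) = 3.0000 + 0.64250 + 0.14170 = 3.7842.
⟨E⟩ = Σ EᵢPᵢ = 0.015264 eV.
S/k_B = ln Z + ⟨E⟩/kT = ln(3.7842) + 0.015264/0.042309 = 1.3308 + 0.36077 = 1.69.

1.69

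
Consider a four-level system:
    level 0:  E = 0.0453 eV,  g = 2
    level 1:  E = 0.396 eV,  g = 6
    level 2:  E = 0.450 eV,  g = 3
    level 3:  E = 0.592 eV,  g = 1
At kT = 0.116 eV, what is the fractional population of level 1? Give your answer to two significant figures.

0.12

Eᵢ/kT = 0.3905, 3.414, 3.879, 5.103.
Z = Σ gᵢe^(−Eᵢ/kT) = 2·e^(−0.3905) + 6·e^(−3.414) + 3·e^(−3.879) + 1·e^(−5.103) = 1.353 + 0.1975 + 0.06201 + 0.006078 = 1.619.
P₁ = g₁ e^(−E₁/kT) / Z = 0.1975/1.619 = 0.12.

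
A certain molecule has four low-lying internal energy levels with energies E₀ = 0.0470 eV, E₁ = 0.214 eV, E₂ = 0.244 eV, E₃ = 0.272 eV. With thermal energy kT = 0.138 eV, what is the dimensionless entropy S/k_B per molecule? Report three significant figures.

Eᵢ/kT = 0.34058, 1.5507, 1.7681, 1.9710.
Z = Σ e^(−Eᵢ/kT) = e^(−0.34058) + e^(−1.5507) + e^(−1.7681) + e^(−1.9710) = 0.71136 + 0.21210 + 0.17066 + 0.13932 = 1.2334.
⟨E⟩ = Σ EᵢPᵢ = 0.12839 eV.
S/k_B = ln Z + ⟨E⟩/kT = ln(1.2334) + 0.12839/0.138 = 0.20977 + 0.93036 = 1.14.

1.14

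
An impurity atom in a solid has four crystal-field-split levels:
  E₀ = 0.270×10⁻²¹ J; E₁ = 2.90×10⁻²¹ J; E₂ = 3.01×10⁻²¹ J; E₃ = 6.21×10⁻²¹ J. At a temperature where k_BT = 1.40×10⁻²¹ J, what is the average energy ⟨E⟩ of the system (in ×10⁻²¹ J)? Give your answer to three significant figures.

Eᵢ/kT = 0.19286, 2.0714, 2.1500, 4.4357.
Z = Σ e^(−Eᵢ/kT) = e^(−0.19286) + e^(−2.0714) + e^(−2.1500) + e^(−4.4357) = 0.82460 + 0.12601 + 0.11648 + 0.011847 = 1.0789.
⟨E⟩ = Σ Eᵢ e^(−Eᵢ/kT) / Z = (0.270·0.82460 + 2.90·0.12601 + 3.01·0.11648 + 6.21·0.011847) / 1.0789 = 0.938 ×10⁻²¹ J.

0.938 ×10⁻²¹ J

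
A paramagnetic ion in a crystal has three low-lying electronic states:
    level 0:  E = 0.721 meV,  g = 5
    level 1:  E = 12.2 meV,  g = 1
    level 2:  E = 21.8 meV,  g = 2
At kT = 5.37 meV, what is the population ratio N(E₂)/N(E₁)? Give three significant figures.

n₂/n₁ = (g₂/g₁) exp[−(E₂−E₁)/kT] = (2/1) × exp(−(9.6 meV)/(5.37 meV)) = (2/1) × exp(-1.7877) = 0.335.

0.335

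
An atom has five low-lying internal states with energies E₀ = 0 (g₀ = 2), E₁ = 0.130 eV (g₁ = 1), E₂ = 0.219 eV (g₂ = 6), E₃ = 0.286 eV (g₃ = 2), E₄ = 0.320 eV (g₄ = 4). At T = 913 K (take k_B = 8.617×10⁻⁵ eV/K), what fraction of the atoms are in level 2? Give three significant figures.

0.138

k_BT = 8.617×10⁻⁵ × 913 K = 0.078673 eV.
Eᵢ/kT = 0, 1.6524, 2.7837, 3.6353, 4.0675.
Z = Σ gᵢe^(−Eᵢ/kT) = 2·e^(−0) + 1·e^(−1.6524) + 6·e^(−2.7837) + 2·e^(−3.6353) + 4·e^(−4.0675) = 2.0000 + 0.19159 + 0.37086 + 0.052752 + 0.068481 = 2.6837.
P₂ = g₂ e^(−E₂/kT) / Z = 0.37086/2.6837 = 0.138.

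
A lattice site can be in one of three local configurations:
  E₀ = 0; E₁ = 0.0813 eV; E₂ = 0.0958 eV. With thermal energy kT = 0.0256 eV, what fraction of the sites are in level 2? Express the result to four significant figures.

Eᵢ/kT = 0, 3.17578, 3.74219.
Z = Σ e^(−Eᵢ/kT) = e^(−0) + e^(−3.17578) + e^(−3.74219) = 1.00000 + 0.0417615 + 0.0237021 = 1.06546.
P₂ = e^(−E₂/kT) / Z = 0.0237021/1.06546 = 0.02225.

0.02225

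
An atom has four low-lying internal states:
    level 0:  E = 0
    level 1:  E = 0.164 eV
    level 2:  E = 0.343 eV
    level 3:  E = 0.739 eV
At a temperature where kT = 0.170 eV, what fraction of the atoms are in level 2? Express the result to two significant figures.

0.087

Eᵢ/kT = 0, 0.9647, 2.018, 4.347.
Z = Σ e^(−Eᵢ/kT) = e^(−0) + e^(−0.9647) + e^(−2.018) + e^(−4.347) = 1.000 + 0.3811 + 0.1329 + 0.01295 = 1.527.
P₂ = e^(−E₂/kT) / Z = 0.1329/1.527 = 0.087.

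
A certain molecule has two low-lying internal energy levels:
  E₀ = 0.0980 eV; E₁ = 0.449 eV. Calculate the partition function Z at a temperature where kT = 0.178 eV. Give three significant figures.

Eᵢ/kT = 0.55056, 2.5225.
Z = Σ e^(−Eᵢ/kT) = e^(−0.55056) + e^(−2.5225) = 0.57663 + 0.080259 = 0.65689.

Z = 0.657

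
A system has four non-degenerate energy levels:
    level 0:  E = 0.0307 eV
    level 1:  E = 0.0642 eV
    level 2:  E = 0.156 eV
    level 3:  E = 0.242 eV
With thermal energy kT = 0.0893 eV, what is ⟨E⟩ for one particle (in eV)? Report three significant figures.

Eᵢ/kT = 0.34378, 0.71892, 1.7469, 2.7100.
Z = Σ e^(−Eᵢ/kT) = e^(−0.34378) + e^(−0.71892) + e^(−1.7469) + e^(−2.7100) = 0.70908 + 0.48728 + 0.17431 + 0.066537 = 1.4372.
⟨E⟩ = Σ Eᵢ e^(−Eᵢ/kT) / Z = (0.0307·0.70908 + 0.0642·0.48728 + 0.156·0.17431 + 0.242·0.066537) / 1.4372 = 0.0670 eV.

0.0670 eV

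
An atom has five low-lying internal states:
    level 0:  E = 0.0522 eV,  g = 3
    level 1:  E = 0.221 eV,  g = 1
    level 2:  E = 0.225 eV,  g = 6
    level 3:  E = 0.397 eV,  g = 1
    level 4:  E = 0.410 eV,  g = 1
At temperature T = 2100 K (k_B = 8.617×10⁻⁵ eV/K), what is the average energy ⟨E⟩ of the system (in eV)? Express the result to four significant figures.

0.1467 eV

k_BT = 8.617×10⁻⁵ × 2100 K = 0.180957 eV.
Eᵢ/kT = 0.288466, 1.22128, 1.24339, 2.19389, 2.26573.
Z = Σ gᵢe^(−Eᵢ/kT) = 3·e^(−0.288466) + 1·e^(−1.22128) + 6·e^(−1.24339) + 1·e^(−2.19389) + 1·e^(−2.26573) = 2.24824 + 0.294853 + 1.73043 + 0.111482 + 0.103754 = 4.48876.
⟨E⟩ = Σ Eᵢ gᵢe^(−Eᵢ/kT) / Z = (0.0522·2.24824 + 0.221·0.294853 + 0.225·1.73043 + 0.397·0.111482 + 0.410·0.103754) / 4.48876 = 0.1467 eV.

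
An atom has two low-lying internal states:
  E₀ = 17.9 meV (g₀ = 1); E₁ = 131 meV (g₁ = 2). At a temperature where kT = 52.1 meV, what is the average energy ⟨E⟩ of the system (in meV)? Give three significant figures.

Eᵢ/kT = 0.34357, 2.5144.
Z = Σ gᵢe^(−Eᵢ/kT) = 1·e^(−0.34357) + 2·e^(−2.5144) = 0.70923 + 0.16182 = 0.87105.
⟨E⟩ = Σ Eᵢ gᵢe^(−Eᵢ/kT) / Z = (17.9·0.70923 + 131·0.16182) / 0.87105 = 38.9 meV.

38.9 meV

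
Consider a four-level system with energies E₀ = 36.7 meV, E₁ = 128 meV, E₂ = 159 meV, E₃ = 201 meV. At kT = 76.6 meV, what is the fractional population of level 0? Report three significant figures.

0.616

Eᵢ/kT = 0.47911, 1.6710, 2.0757, 2.6240.
Z = Σ e^(−Eᵢ/kT) = e^(−0.47911) + e^(−1.6710) + e^(−2.0757) + e^(−2.6240) = 0.61933 + 0.18806 + 0.12547 + 0.072512 = 1.0054.
P₀ = e^(−E₀/kT) / Z = 0.61933/1.0054 = 0.616.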